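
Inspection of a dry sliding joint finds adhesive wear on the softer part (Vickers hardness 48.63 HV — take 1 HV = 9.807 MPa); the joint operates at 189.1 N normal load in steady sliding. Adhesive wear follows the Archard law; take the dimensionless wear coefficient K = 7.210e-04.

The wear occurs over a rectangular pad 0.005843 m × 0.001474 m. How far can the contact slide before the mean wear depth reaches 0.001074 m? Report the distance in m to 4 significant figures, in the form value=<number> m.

The algebra runs at full float precision — the intermediates are displayed rounded; rounded just once: 4 significant figures.
Convert: Hardness H = 48.63 HV × 9.807 MPa/HV = 476.9 MPa = 4.769e+08 Pa.
Convert: Contact area A = 0.005843 m × 0.001474 m = 8.613e-06 m².
Working in SI base units: W = 189.1 N, H = 4.769e+08 Pa, K = 7.210e-04.
Permissible volume V_lim = h_lim·A = 0.001074 · 8.613e-06 = 9.250e-09 m³.
So the life L = V_lim·H/(K·W) = 9.250e-09 · 4.769e+08 / (7.210e-04 · 189.1) = 32.36 m.

value=32.36 m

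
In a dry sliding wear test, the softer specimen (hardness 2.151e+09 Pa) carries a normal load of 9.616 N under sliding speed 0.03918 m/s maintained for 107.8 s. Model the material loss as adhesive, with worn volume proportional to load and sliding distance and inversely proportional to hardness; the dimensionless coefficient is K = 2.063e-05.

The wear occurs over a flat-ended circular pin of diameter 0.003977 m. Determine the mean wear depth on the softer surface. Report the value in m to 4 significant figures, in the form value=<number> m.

value=3.136e-08 m

Printed values are rounded. The computation maintains full precision; one final rounding: four significant figures.
Convert: Distance covered L = v·t = 0.03918 m/s × 107.8 s = 4.224 m.
Convert: Contact area A = π·d²/4 = π·(0.003977 m)²/4 = 1.242e-05 m².
In SI base units, W = 9.616 N, H = 2.151e+09 Pa, K = 2.063e-05.
The Archard volume V = K·W·L/H = 2.063e-05 · 9.616 · 4.224 / 2.151e+09 = 3.895e-13 m³.
Wear depth h = V/A = 3.895e-13 / 1.242e-05 = 3.136e-08 m.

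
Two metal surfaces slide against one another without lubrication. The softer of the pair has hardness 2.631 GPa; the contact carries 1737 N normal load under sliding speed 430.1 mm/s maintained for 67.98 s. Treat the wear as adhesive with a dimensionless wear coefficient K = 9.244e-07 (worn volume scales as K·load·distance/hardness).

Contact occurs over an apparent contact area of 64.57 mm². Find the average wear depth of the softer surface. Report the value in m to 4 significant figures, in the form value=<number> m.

The algebra maintains full float precision, and the intermediates appear rounded; one last rounding: 4 significant digits.
Sliding speed v = 430.1 mm/s = 0.4301 m/s. The distance L = v·t = 0.4301 m/s × 67.98 s = 29.24 m.
Hardness H = 2.631 GPa = 2.631e+09 Pa.
Contact area A = 64.57 mm² = 6.457e-05 m².
In SI base units, W = 1737 N, H = 2.631e+09 Pa, K = 9.244e-07.
Volume removed: V = K·W·L/H = 9.244e-07 · 1737 · 29.24 / 2.631e+09 = 1.784e-11 m³.
Mean wear depth h = V/A = 1.784e-11 / 6.457e-05 = 2.763e-07 m.

value=2.763e-07 m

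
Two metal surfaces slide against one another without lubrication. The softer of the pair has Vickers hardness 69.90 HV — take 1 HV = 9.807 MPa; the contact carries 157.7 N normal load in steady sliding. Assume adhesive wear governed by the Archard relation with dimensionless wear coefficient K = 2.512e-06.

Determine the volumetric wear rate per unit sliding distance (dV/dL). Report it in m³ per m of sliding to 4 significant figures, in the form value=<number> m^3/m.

value=5.779e-13 m^3/m

Quoted intermediates are rounded. All arithmetic maintains full precision. Rounded just once to 4 significant figures.
Convert: Hardness H = 69.90 HV × 9.807 MPa/HV = 685.5 MPa = 6.855e+08 Pa.
In SI base units, W = 157.7 N, H = 6.855e+08 Pa, K = 2.512e-06.
Sliding wear rate dV/dL = K·W/H, per unit distance: 2.512e-06 · 157.7 / 6.855e+08 = 5.779e-13 m³/m.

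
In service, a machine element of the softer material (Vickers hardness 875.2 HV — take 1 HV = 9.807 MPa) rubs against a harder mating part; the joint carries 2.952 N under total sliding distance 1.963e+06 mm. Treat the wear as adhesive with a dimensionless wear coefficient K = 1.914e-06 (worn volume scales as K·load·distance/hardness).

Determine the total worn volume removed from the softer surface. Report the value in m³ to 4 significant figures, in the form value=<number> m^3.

Displayed values are rounded; every step holds full float precision, and a single final rounding, at 4 significant digits.
Convert: The distance L = 1.963e+06 mm = 1963 m.
Convert: Hardness H = 875.2 HV × 9.807 MPa/HV = 8583 MPa = 8.583e+09 Pa.
Restated in SI base units: W = 2.952 N, H = 8.583e+09 Pa, K = 1.914e-06.
Archard relation: V = K·W·L/H = 1.914e-06 · 2.952 · 1963 / 8.583e+09 = 1.292e-12 m³.

value=1.292e-12 m^3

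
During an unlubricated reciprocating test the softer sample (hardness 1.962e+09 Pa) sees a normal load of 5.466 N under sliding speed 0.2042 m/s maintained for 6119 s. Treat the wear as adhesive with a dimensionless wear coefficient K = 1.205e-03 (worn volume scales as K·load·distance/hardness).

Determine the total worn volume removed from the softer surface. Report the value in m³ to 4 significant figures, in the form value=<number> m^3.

value=4.195e-09 m^3

Each operation holds full float precision. Intermediate values are displayed rounded, and one last rounding to four significant digits.
Path length L = v·t = 0.2042 m/s × 6119 s = 1249 m.
Working in SI base units: W = 5.466 N, H = 1.962e+09 Pa, K = 1.205e-03.
Archard volume V = K·W·L/H = 1.205e-03 · 5.466 · 1249 / 1.962e+09 = 4.195e-09 m³.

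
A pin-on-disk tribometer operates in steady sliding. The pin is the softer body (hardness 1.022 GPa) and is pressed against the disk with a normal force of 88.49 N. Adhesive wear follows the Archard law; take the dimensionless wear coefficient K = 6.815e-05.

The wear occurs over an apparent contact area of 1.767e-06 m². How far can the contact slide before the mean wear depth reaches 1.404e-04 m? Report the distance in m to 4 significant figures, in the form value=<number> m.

value=42.04 m

Intermediate values appear rounded; the computation carries full float precision — rounded just once: four significant digits.
Hardness H = 1.022 GPa = 1.022e+09 Pa.
As SI base values: W = 88.49 N, H = 1.022e+09 Pa, K = 6.815e-05.
At the depth limit, V_lim = h_lim·A = 1.404e-04 · 1.767e-06 = 2.481e-10 m³.
Life L = V_lim·H/(K·W) = 2.481e-10 · 1.022e+09 / (6.815e-05 · 88.49) = 42.04 m.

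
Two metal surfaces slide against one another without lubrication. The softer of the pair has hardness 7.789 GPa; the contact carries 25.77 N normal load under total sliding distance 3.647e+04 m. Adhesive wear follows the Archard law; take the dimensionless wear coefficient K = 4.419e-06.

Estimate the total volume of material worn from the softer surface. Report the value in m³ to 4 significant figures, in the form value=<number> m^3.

value=5.332e-10 m^3

Intermediate values appear rounded; each operation runs at full precision; a single final rounding, at 4 significant digits.
Hardness H = 7.789 GPa = 7.789e+09 Pa.
Working in SI base units: W = 25.77 N, H = 7.789e+09 Pa, K = 4.419e-06.
Worn volume V = K·W·L/H = 4.419e-06 · 25.77 · 3.647e+04 / 7.789e+09 = 5.332e-10 m³.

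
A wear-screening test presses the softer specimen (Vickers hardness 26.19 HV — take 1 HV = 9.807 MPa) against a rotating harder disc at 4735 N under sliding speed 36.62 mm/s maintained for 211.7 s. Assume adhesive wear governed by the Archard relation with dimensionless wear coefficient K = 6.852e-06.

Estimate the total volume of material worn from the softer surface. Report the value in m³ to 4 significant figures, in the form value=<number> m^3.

All working math runs at exact precision. Displayed values are rounded, and one final rounding to four significant figures.
Sliding speed v = 36.62 mm/s = 0.03662 m/s. Distance L = v·t = 0.03662 m/s × 211.7 s = 7.752 m.
Hardness H = 26.19 HV × 9.807 MPa/HV = 256.8 MPa = 2.568e+08 Pa.
As SI base values: W = 4735 N, H = 2.568e+08 Pa, K = 6.852e-06.
Apply Archard: V = K·W·L/H = 6.852e-06 · 4735 · 7.752 / 2.568e+08 = 9.793e-10 m³.

value=9.793e-10 m^3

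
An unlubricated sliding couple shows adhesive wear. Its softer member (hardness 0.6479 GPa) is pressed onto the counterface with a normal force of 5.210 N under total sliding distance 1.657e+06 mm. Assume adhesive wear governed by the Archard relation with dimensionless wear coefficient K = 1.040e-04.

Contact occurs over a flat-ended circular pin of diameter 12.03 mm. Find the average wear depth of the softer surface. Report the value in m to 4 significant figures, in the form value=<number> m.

value=1.219e-05 m

Intermediates are displayed rounded. All working math runs at exact precision — a lone final rounding to 4 significant figures.
The distance L = 1.657e+06 mm = 1657 m.
Hardness H = 0.6479 GPa = 6.479e+08 Pa.
Pin diameter d = 12.03 mm = 0.01203 m. Contact area A = π·d²/4 = π·(0.01203 m)²/4 = 1.137e-04 m².
Working in SI base units: W = 5.210 N, H = 6.479e+08 Pa, K = 1.040e-04.
Worn volume V = K·W·L/H = 1.040e-04 · 5.210 · 1657 / 6.479e+08 = 1.386e-09 m³.
Depth of wear h = V/A = 1.386e-09 / 1.137e-04 = 1.219e-05 m.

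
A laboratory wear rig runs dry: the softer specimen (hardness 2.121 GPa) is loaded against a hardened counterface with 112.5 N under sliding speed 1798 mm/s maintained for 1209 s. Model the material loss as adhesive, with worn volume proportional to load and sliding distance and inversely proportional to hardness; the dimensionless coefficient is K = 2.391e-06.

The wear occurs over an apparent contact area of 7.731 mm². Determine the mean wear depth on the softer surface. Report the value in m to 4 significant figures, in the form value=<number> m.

value=3.566e-05 m

Intermediates are printed rounded — the computation runs at full float precision; a lone final rounding, at four significant digits.
Convert: Sliding speed v = 1798 mm/s = 1.798 m/s. Distance L = v·t = 1.798 m/s × 1209 s = 2174 m.
Convert: Hardness H = 2.121 GPa = 2.121e+09 Pa.
Convert: Contact area A = 7.731 mm² = 7.731e-06 m².
SI base units throughout: W = 112.5 N, H = 2.121e+09 Pa, K = 2.391e-06.
Wear volume V = K·W·L/H = 2.391e-06 · 112.5 · 2174 / 2.121e+09 = 2.757e-10 m³.
Mean depth h = V/A = 2.757e-10 / 7.731e-06 = 3.566e-05 m.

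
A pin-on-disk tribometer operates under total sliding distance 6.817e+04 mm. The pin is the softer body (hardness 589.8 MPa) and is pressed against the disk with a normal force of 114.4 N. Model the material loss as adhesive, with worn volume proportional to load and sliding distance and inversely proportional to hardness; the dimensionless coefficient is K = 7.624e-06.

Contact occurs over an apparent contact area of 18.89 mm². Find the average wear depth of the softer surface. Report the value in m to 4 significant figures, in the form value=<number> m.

Each operation carries exact precision; intermediate values are shown rounded, and a lone final rounding to four significant digits.
Convert: Sliding distance L = 6.817e+04 mm = 68.17 m.
Convert: Hardness H = 589.8 MPa = 5.898e+08 Pa.
Convert: Contact area A = 18.89 mm² = 1.889e-05 m².
Working in SI base units: W = 114.4 N, H = 5.898e+08 Pa, K = 7.624e-06.
Wear volume V = K·W·L/H = 7.624e-06 · 114.4 · 68.17 / 5.898e+08 = 1.008e-10 m³.
Depth h = V/A = 1.008e-10 / 1.889e-05 = 5.337e-06 m.

value=5.337e-06 m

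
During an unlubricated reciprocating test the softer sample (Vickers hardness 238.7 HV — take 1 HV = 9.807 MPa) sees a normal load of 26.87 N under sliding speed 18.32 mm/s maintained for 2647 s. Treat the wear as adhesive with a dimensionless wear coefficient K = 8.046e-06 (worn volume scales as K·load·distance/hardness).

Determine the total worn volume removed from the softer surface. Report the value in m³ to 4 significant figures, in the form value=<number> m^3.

value=4.479e-12 m^3

The intermediates are displayed rounded; each operation holds full precision. Rounded once at the end, at 4 significant digits.
Sliding speed v = 18.32 mm/s = 0.01832 m/s. Distance L = v·t = 0.01832 m/s × 2647 s = 48.49 m.
Hardness H = 238.7 HV × 9.807 MPa/HV = 2341 MPa = 2.341e+09 Pa.
In SI base units: W = 26.87 N, H = 2.341e+09 Pa, K = 8.046e-06.
Wear volume V = K·W·L/H = 8.046e-06 · 26.87 · 48.49 / 2.341e+09 = 4.479e-12 m³.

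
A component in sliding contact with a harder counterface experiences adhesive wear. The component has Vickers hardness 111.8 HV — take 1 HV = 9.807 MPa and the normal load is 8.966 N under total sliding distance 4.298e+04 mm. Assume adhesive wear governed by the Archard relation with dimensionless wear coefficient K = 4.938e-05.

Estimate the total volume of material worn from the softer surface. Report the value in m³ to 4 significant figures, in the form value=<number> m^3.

Each operation carries full float precision — the intermediates are displayed rounded. Rounded once at the end, at four significant digits.
Convert: The distance L = 4.298e+04 mm = 42.98 m.
Convert: Hardness H = 111.8 HV × 9.807 MPa/HV = 1096 MPa = 1.096e+09 Pa.
As SI base values: W = 8.966 N, H = 1.096e+09 Pa, K = 4.938e-05.
Wear volume V = K·W·L/H = 4.938e-05 · 8.966 · 42.98 / 1.096e+09 = 1.736e-11 m³.

value=1.736e-11 m^3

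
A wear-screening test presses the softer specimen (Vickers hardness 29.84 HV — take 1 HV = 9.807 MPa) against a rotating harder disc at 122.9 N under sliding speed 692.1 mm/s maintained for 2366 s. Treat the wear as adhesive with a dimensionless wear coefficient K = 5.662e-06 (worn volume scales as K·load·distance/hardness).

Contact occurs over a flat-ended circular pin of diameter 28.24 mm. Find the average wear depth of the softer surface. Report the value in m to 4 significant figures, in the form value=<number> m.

value=6.217e-06 m

Intermediates are shown rounded, and each operation runs at full float precision. Rounded just once to 4 significant digits.
Convert: Sliding speed v = 692.1 mm/s = 0.6921 m/s. Total distance L = v·t = 0.6921 m/s × 2366 s = 1638 m.
Convert: Hardness H = 29.84 HV × 9.807 MPa/HV = 292.6 MPa = 2.926e+08 Pa.
Convert: Pin diameter d = 28.24 mm = 0.02824 m. Contact area A = π·d²/4 = π·(0.02824 m)²/4 = 6.264e-04 m².
Restated in SI base units: W = 122.9 N, H = 2.926e+08 Pa, K = 5.662e-06.
Apply Archard: V = K·W·L/H = 5.662e-06 · 122.9 · 1638 / 2.926e+08 = 3.894e-09 m³.
Wear depth h = V/A = 3.894e-09 / 6.264e-04 = 6.217e-06 m.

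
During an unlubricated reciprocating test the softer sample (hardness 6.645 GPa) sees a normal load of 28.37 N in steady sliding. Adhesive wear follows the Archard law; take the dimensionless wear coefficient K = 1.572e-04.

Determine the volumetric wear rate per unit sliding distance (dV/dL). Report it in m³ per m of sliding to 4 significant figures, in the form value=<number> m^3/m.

The intermediates are shown rounded. Each operation runs at exact precision. Rounded just once to four significant digits.
Convert: Hardness H = 6.645 GPa = 6.645e+09 Pa.
In SI base units: W = 28.37 N, H = 6.645e+09 Pa, K = 1.572e-04.
Sliding wear rate dV/dL = K·W/H (no L dependence): 1.572e-04 · 28.37 / 6.645e+09 = 6.711e-13 m³/m.

value=6.711e-13 m^3/m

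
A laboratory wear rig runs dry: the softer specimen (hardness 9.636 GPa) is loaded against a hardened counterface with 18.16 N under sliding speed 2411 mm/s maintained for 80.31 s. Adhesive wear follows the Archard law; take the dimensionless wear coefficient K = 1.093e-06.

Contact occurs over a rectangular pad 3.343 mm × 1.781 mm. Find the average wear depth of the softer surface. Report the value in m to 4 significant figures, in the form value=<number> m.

value=6.699e-08 m

Every step keeps full float precision, and the intermediates are printed rounded. Rounded once at the end to 4 significant digits.
Sliding speed v = 2411 mm/s = 2.411 m/s. Sliding distance L = v·t = 2.411 m/s × 80.31 s = 193.6 m.
Hardness H = 9.636 GPa = 9.636e+09 Pa.
Pad sides 3.343 mm × 1.781 mm = 0.003343 m × 0.001781 m. Contact area A = 0.003343 m × 0.001781 m = 5.954e-06 m².
SI base units throughout: W = 18.16 N, H = 9.636e+09 Pa, K = 1.093e-06.
Volume removed: V = K·W·L/H = 1.093e-06 · 18.16 · 193.6 / 9.636e+09 = 3.988e-13 m³.
Mean depth h = V/A = 3.988e-13 / 5.954e-06 = 6.699e-08 m.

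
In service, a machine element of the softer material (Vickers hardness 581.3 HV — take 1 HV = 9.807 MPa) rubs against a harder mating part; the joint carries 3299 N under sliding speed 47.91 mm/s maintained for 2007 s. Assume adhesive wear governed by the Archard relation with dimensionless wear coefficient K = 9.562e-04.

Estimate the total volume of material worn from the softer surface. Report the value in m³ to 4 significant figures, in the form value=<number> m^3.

The intermediates appear rounded — every step maintains full precision; one final rounding to 4 significant figures.
Sliding speed v = 47.91 mm/s = 0.04791 m/s. Path length L = v·t = 0.04791 m/s × 2007 s = 96.16 m.
Hardness H = 581.3 HV × 9.807 MPa/HV = 5701 MPa = 5.701e+09 Pa.
Collected in SI base units: W = 3299 N, H = 5.701e+09 Pa, K = 9.562e-04.
Apply Archard: V = K·W·L/H = 9.562e-04 · 3299 · 96.16 / 5.701e+09 = 5.321e-08 m³.

value=5.321e-08 m^3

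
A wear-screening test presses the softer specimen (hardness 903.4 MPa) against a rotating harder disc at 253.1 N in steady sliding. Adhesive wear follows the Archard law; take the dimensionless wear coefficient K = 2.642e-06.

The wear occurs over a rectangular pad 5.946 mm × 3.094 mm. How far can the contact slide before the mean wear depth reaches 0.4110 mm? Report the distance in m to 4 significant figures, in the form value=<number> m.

value=1.022e+04 m

Intermediates appear rounded, and the algebra holds exact precision; a lone final rounding, at four significant figures.
Convert: Hardness H = 903.4 MPa = 9.034e+08 Pa.
Convert: Pad sides 5.946 mm × 3.094 mm = 0.005946 m × 0.003094 m. Contact area A = 0.005946 m × 0.003094 m = 1.840e-05 m².
Convert: Depth limit h_lim = 0.4110 mm = 4.110e-04 m.
Expressed in SI base units: W = 253.1 N, H = 9.034e+08 Pa, K = 2.642e-06.
Wearable volume V_lim = h_lim·A = 4.110e-04 · 1.840e-05 = 7.561e-09 m³.
Inverting, life L = V_lim·H/(K·W) = 7.561e-09 · 9.034e+08 / (2.642e-06 · 253.1) = 1.022e+04 m.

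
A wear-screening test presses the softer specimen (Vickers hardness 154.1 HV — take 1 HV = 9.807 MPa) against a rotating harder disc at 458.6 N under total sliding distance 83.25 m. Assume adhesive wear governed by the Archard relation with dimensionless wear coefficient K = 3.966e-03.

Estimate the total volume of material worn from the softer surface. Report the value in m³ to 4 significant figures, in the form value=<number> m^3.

value=1.002e-07 m^3

The computation holds full float precision — quoted intermediates are rounded. Rounded just once, at 4 significant digits.
Convert: Hardness H = 154.1 HV × 9.807 MPa/HV = 1511 MPa = 1.511e+09 Pa.
Restated in SI base units: W = 458.6 N, H = 1.511e+09 Pa, K = 3.966e-03.
By Archard's law, V = K·W·L/H = 3.966e-03 · 458.6 · 83.25 / 1.511e+09 = 1.002e-07 m³.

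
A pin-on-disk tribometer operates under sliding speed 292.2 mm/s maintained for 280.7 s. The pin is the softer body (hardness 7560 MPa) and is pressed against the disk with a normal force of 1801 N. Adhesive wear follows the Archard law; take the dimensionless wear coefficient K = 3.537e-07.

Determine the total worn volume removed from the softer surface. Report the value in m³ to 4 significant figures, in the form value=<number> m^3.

value=6.911e-12 m^3

Intermediate values appear rounded, and the algebra maintains exact precision, and rounded just once to four significant digits.
Sliding speed v = 292.2 mm/s = 0.2922 m/s. Sliding distance L = v·t = 0.2922 m/s × 280.7 s = 82.02 m.
Hardness H = 7560 MPa = 7.560e+09 Pa.
In SI base units, W = 1801 N, H = 7.560e+09 Pa, K = 3.537e-07.
Volume removed: V = K·W·L/H = 3.537e-07 · 1801 · 82.02 / 7.560e+09 = 6.911e-12 m³.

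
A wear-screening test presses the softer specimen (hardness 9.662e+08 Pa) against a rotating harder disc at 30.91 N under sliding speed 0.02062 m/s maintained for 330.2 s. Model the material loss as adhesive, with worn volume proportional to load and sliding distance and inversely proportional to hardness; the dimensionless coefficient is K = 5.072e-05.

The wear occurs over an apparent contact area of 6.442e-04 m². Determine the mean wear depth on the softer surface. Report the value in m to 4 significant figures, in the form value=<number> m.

value=1.715e-08 m

Each operation runs at full float precision, and the intermediates appear rounded, and one final rounding, at four significant digits.
Convert: Distance covered L = v·t = 0.02062 m/s × 330.2 s = 6.809 m.
SI base units throughout: W = 30.91 N, H = 9.662e+08 Pa, K = 5.072e-05.
Volume removed: V = K·W·L/H = 5.072e-05 · 30.91 · 6.809 / 9.662e+08 = 1.105e-11 m³.
Average depth h = V/A = 1.105e-11 / 6.442e-04 = 1.715e-08 m.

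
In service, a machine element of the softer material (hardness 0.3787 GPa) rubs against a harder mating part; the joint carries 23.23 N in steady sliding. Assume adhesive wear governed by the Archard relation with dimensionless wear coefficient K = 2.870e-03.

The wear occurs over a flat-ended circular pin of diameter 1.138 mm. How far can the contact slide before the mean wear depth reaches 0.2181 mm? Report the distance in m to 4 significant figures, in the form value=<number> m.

Each operation carries exact precision; displayed values are rounded, and rounded just once to 4 significant figures.
Hardness H = 0.3787 GPa = 3.787e+08 Pa.
Pin diameter d = 1.138 mm = 0.001138 m. Contact area A = π·d²/4 = π·(0.001138 m)²/4 = 1.017e-06 m².
Depth limit h_lim = 0.2181 mm = 2.181e-04 m.
SI base units throughout: W = 23.23 N, H = 3.787e+08 Pa, K = 2.870e-03.
At the depth limit, V_lim = h_lim·A = 2.181e-04 · 1.017e-06 = 2.218e-10 m³.
Sliding life L = V_lim·H/(K·W) = 2.218e-10 · 3.787e+08 / (2.870e-03 · 23.23) = 1.260 m.

value=1.260 m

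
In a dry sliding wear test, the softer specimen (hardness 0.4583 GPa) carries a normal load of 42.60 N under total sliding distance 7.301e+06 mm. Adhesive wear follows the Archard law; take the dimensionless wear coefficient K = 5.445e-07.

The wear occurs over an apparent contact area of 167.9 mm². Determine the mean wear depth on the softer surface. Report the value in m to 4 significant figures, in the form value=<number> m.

Intermediate values are displayed rounded — all working math keeps exact precision, and a single final rounding: 4 significant figures.
Convert: Sliding distance L = 7.301e+06 mm = 7301 m.
Convert: Hardness H = 0.4583 GPa = 4.583e+08 Pa.
Convert: Contact area A = 167.9 mm² = 1.679e-04 m².
SI base units throughout: W = 42.60 N, H = 4.583e+08 Pa, K = 5.445e-07.
By Archard's law, V = K·W·L/H = 5.445e-07 · 42.60 · 7301 / 4.583e+08 = 3.695e-10 m³.
Mean wear depth h = V/A = 3.695e-10 / 1.679e-04 = 2.201e-06 m.

value=2.201e-06 m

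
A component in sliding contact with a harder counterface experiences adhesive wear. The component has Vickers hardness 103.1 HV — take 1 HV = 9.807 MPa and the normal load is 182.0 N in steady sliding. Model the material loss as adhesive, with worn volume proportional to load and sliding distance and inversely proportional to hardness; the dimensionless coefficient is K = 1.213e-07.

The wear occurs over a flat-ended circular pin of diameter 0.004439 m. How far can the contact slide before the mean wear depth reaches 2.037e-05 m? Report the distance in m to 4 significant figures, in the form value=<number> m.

value=1.444e+04 m

All arithmetic runs at exact precision — intermediates are shown rounded. Rounded once at the end, at 4 significant digits.
Hardness H = 103.1 HV × 9.807 MPa/HV = 1011 MPa = 1.011e+09 Pa.
Contact area A = π·d²/4 = π·(0.004439 m)²/4 = 1.548e-05 m².
Expressed in SI base units: W = 182.0 N, H = 1.011e+09 Pa, K = 1.213e-07.
Limit volume V_lim = h_lim·A = 2.037e-05 · 1.548e-05 = 3.152e-10 m³.
Life L = V_lim·H/(K·W) = 3.152e-10 · 1.011e+09 / (1.213e-07 · 182.0) = 1.444e+04 m.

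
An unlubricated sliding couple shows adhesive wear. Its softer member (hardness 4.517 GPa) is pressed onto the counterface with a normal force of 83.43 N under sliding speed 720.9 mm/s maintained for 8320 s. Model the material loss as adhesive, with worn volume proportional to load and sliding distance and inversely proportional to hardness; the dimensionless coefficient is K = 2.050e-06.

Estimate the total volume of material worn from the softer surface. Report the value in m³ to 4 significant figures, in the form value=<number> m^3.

value=2.271e-10 m^3

Each operation keeps exact precision. Intermediate values are displayed rounded, and rounded just once to 4 significant digits.
Sliding speed v = 720.9 mm/s = 0.7209 m/s. Distance covered L = v·t = 0.7209 m/s × 8320 s = 5998 m.
Hardness H = 4.517 GPa = 4.517e+09 Pa.
Restated in SI base units: W = 83.43 N, H = 4.517e+09 Pa, K = 2.050e-06.
Worn volume V = K·W·L/H = 2.050e-06 · 83.43 · 5998 / 4.517e+09 = 2.271e-10 m³.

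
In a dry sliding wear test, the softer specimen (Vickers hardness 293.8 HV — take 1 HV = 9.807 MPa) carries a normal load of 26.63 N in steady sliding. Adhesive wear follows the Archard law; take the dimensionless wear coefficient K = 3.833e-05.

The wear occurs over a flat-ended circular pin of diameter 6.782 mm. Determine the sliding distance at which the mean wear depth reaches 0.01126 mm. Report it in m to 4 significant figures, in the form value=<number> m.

value=1148 m

All working math maintains full float precision. The intermediates are shown rounded. Rounded just once to 4 significant digits.
Convert: Hardness H = 293.8 HV × 9.807 MPa/HV = 2881 MPa = 2.881e+09 Pa.
Convert: Pin diameter d = 6.782 mm = 0.006782 m. Contact area A = π·d²/4 = π·(0.006782 m)²/4 = 3.612e-05 m².
Convert: Depth limit h_lim = 0.01126 mm = 1.126e-05 m.
SI base units throughout: W = 26.63 N, H = 2.881e+09 Pa, K = 3.833e-05.
Limit volume V_lim = h_lim·A = 1.126e-05 · 3.612e-05 = 4.068e-10 m³.
Sliding life L = V_lim·H/(K·W) = 4.068e-10 · 2.881e+09 / (3.833e-05 · 26.63) = 1148 m.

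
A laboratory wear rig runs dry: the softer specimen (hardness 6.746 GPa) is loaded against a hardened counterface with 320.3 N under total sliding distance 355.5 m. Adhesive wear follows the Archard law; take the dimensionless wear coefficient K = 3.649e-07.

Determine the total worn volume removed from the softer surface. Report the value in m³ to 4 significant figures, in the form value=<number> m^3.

value=6.159e-12 m^3

Intermediates appear rounded, and the computation runs at full precision — one last rounding, at 4 significant digits.
Hardness H = 6.746 GPa = 6.746e+09 Pa.
Restated in SI base units: W = 320.3 N, H = 6.746e+09 Pa, K = 3.649e-07.
Archard relation: V = K·W·L/H = 3.649e-07 · 320.3 · 355.5 / 6.746e+09 = 6.159e-12 m³.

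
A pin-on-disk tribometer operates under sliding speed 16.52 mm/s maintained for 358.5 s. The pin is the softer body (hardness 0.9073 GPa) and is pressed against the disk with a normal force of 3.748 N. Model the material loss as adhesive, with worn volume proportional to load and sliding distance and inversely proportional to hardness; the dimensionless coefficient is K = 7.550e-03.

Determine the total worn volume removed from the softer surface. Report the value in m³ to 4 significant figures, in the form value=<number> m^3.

The intermediates are shown rounded. All arithmetic keeps exact precision — rounded just once: four significant digits.
Sliding speed v = 16.52 mm/s = 0.01652 m/s. The distance L = v·t = 0.01652 m/s × 358.5 s = 5.922 m.
Hardness H = 0.9073 GPa = 9.073e+08 Pa.
Restated in SI base units: W = 3.748 N, H = 9.073e+08 Pa, K = 7.550e-03.
The Archard volume V = K·W·L/H = 7.550e-03 · 3.748 · 5.922 / 9.073e+08 = 1.847e-10 m³.

value=1.847e-10 m^3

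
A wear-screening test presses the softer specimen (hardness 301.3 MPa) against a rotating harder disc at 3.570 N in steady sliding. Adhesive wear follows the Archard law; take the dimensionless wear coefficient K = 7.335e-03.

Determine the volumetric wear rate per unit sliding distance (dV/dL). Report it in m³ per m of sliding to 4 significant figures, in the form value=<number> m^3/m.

Every step holds exact precision. Intermediate values are printed rounded. Rounded once at the end: 4 significant figures.
Hardness H = 301.3 MPa = 3.013e+08 Pa.
Collected in SI base units: W = 3.570 N, H = 3.013e+08 Pa, K = 7.335e-03.
Sliding wear rate dV/dL = K·W/H: 7.335e-03 · 3.570 / 3.013e+08 = 8.691e-11 m³/m.

value=8.691e-11 m^3/m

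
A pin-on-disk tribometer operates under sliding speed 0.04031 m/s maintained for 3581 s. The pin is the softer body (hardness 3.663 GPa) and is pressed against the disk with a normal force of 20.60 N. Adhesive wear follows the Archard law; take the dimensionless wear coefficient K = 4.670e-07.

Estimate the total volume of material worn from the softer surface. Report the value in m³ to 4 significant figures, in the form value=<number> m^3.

Each operation holds full float precision — quoted intermediates are rounded; one last rounding to four significant digits.
Distance covered L = v·t = 0.04031 m/s × 3581 s = 144.4 m.
Hardness H = 3.663 GPa = 3.663e+09 Pa.
As SI base values: W = 20.60 N, H = 3.663e+09 Pa, K = 4.670e-07.
The Archard volume V = K·W·L/H = 4.670e-07 · 20.60 · 144.4 / 3.663e+09 = 3.791e-13 m³.

value=3.791e-13 m^3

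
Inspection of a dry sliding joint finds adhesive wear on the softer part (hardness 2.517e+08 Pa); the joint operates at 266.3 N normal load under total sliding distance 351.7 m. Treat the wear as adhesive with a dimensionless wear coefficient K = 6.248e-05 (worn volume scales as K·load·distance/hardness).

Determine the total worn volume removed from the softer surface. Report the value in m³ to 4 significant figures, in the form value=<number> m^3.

value=2.325e-08 m^3

The intermediates are printed rounded; all working math runs at full float precision — rounded just once, at four significant digits.
In SI base units: W = 266.3 N, H = 2.517e+08 Pa, K = 6.248e-05.
Apply Archard: V = K·W·L/H = 6.248e-05 · 266.3 · 351.7 / 2.517e+08 = 2.325e-08 m³.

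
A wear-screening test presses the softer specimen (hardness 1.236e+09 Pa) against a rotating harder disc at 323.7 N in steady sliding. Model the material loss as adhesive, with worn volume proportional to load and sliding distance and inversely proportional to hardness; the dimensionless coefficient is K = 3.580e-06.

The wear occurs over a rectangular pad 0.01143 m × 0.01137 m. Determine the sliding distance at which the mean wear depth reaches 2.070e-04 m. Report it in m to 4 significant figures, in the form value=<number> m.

value=2.869e+04 m

Intermediate values are displayed rounded. Each operation carries full float precision — rounded just once to four significant digits.
Convert: Contact area A = 0.01143 m × 0.01137 m = 1.300e-04 m².
As SI base values: W = 323.7 N, H = 1.236e+09 Pa, K = 3.580e-06.
Limit volume V_lim = h_lim·A = 2.070e-04 · 1.300e-04 = 2.690e-08 m³.
Thus life L = V_lim·H/(K·W) = 2.690e-08 · 1.236e+09 / (3.580e-06 · 323.7) = 2.869e+04 m.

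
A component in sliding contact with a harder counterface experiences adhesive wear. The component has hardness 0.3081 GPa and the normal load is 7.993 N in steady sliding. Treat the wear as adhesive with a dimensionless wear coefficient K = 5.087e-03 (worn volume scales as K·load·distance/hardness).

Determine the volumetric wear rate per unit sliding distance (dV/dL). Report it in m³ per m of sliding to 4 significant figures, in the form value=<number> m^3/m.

value=1.320e-10 m^3/m

Every step carries full float precision. Quoted intermediates are rounded, and rounded just once, at four significant figures.
Convert: Hardness H = 0.3081 GPa = 3.081e+08 Pa.
SI base units throughout: W = 7.993 N, H = 3.081e+08 Pa, K = 5.087e-03.
The wear rate dV/dL = K·W/H, so: 5.087e-03 · 7.993 / 3.081e+08 = 1.320e-10 m³/m.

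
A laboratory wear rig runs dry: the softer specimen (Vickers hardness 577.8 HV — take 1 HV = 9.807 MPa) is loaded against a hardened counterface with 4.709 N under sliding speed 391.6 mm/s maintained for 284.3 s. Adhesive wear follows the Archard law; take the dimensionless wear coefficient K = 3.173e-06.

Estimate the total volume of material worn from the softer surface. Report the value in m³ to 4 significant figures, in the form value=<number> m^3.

Shown intermediates are rounded; all arithmetic runs at full float precision — a single final rounding, at 4 significant figures.
Sliding speed v = 391.6 mm/s = 0.3916 m/s. Distance L = v·t = 0.3916 m/s × 284.3 s = 111.3 m.
Hardness H = 577.8 HV × 9.807 MPa/HV = 5666 MPa = 5.666e+09 Pa.
Collected in SI base units: W = 4.709 N, H = 5.666e+09 Pa, K = 3.173e-06.
Archard volume V = K·W·L/H = 3.173e-06 · 4.709 · 111.3 / 5.666e+09 = 2.936e-13 m³.

value=2.936e-13 m^3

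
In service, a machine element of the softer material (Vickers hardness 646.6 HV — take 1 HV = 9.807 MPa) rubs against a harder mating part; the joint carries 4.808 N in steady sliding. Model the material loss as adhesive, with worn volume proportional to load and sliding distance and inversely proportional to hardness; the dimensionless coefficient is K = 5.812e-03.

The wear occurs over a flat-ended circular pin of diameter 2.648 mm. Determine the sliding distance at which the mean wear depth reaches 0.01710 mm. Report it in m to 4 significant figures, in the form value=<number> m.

value=21.37 m

Every step holds full float precision; the intermediates appear rounded, and rounded just once, at four significant figures.
Hardness H = 646.6 HV × 9.807 MPa/HV = 6341 MPa = 6.341e+09 Pa.
Pin diameter d = 2.648 mm = 0.002648 m. Contact area A = π·d²/4 = π·(0.002648 m)²/4 = 5.507e-06 m².
Depth limit h_lim = 0.01710 mm = 1.710e-05 m.
Restated in SI base units: W = 4.808 N, H = 6.341e+09 Pa, K = 5.812e-03.
Volume at the limit: V_lim = h_lim·A = 1.710e-05 · 5.507e-06 = 9.417e-11 m³.
Life L = V_lim·H/(K·W) = 9.417e-11 · 6.341e+09 / (5.812e-03 · 4.808) = 21.37 m.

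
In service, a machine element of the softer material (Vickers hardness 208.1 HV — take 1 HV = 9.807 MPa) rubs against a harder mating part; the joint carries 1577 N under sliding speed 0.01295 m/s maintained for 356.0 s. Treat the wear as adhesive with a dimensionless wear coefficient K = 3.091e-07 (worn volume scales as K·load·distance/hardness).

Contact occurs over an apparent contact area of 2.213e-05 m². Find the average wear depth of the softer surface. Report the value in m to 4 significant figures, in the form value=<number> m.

value=4.976e-08 m

Every step carries full precision, and intermediates are printed rounded — rounded once at the end: 4 significant figures.
Convert: Path length L = v·t = 0.01295 m/s × 356.0 s = 4.610 m.
Convert: Hardness H = 208.1 HV × 9.807 MPa/HV = 2041 MPa = 2.041e+09 Pa.
Restated in SI base units: W = 1577 N, H = 2.041e+09 Pa, K = 3.091e-07.
Archard volume V = K·W·L/H = 3.091e-07 · 1577 · 4.610 / 2.041e+09 = 1.101e-12 m³.
Mean depth h = V/A = 1.101e-12 / 2.213e-05 = 4.976e-08 m.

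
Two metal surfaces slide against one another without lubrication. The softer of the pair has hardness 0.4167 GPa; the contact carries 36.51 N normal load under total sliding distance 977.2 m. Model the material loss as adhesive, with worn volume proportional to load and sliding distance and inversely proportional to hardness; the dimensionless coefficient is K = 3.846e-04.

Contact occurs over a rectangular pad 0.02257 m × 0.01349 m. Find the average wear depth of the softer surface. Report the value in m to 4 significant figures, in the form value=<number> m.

Intermediates are printed rounded. The computation maintains exact precision. Rounded just once: four significant digits.
Convert: Hardness H = 0.4167 GPa = 4.167e+08 Pa.
Convert: Contact area A = 0.02257 m × 0.01349 m = 3.045e-04 m².
In SI base units, W = 36.51 N, H = 4.167e+08 Pa, K = 3.846e-04.
Archard volume V = K·W·L/H = 3.846e-04 · 36.51 · 977.2 / 4.167e+08 = 3.293e-08 m³.
Average depth h = V/A = 3.293e-08 / 3.045e-04 = 1.082e-04 m.

value=1.082e-04 m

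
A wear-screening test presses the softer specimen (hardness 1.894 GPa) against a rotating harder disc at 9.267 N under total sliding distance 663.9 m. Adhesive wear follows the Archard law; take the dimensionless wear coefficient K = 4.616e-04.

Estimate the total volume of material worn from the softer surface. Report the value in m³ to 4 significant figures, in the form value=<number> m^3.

value=1.499e-09 m^3

Intermediates appear rounded, and all working math keeps full float precision, and a single final rounding: four significant digits.
Hardness H = 1.894 GPa = 1.894e+09 Pa.
Restated in SI base units: W = 9.267 N, H = 1.894e+09 Pa, K = 4.616e-04.
By Archard's law, V = K·W·L/H = 4.616e-04 · 9.267 · 663.9 / 1.894e+09 = 1.499e-09 m³.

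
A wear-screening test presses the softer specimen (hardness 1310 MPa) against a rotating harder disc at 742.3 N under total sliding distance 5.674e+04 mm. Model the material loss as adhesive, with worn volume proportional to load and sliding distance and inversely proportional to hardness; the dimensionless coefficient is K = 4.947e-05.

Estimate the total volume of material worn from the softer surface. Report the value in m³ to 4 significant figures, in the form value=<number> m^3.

value=1.591e-09 m^3

All working math runs at full float precision. The intermediates are printed rounded — rounded once at the end: 4 significant figures.
Convert: Path length L = 5.674e+04 mm = 56.74 m.
Convert: Hardness H = 1310 MPa = 1.310e+09 Pa.
In SI base units, W = 742.3 N, H = 1.310e+09 Pa, K = 4.947e-05.
Archard volume V = K·W·L/H = 4.947e-05 · 742.3 · 56.74 / 1.310e+09 = 1.591e-09 m³.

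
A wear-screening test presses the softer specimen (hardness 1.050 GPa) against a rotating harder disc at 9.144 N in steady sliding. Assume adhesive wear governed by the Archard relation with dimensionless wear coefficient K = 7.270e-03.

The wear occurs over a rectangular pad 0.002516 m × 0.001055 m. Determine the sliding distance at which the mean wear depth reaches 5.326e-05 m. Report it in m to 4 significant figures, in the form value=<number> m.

value=2.233 m

Quoted intermediates are rounded; each operation maintains exact precision, and one last rounding, at four significant figures.
Convert: Hardness H = 1.050 GPa = 1.050e+09 Pa.
Convert: Contact area A = 0.002516 m × 0.001055 m = 2.654e-06 m².
In SI base units: W = 9.144 N, H = 1.050e+09 Pa, K = 7.270e-03.
Wearable volume V_lim = h_lim·A = 5.326e-05 · 2.654e-06 = 1.414e-10 m³.
So the life L = V_lim·H/(K·W) = 1.414e-10 · 1.050e+09 / (7.270e-03 · 9.144) = 2.233 m.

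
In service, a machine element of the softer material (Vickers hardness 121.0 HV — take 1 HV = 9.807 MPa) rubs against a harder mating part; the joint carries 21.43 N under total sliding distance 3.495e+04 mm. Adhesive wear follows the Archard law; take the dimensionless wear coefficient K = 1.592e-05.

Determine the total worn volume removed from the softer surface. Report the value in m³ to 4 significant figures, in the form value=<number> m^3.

value=1.005e-11 m^3

The computation maintains full precision, and intermediates are shown rounded. Rounded once at the end to 4 significant digits.
Convert: Path length L = 3.495e+04 mm = 34.95 m.
Convert: Hardness H = 121.0 HV × 9.807 MPa/HV = 1187 MPa = 1.187e+09 Pa.
Expressed in SI base units: W = 21.43 N, H = 1.187e+09 Pa, K = 1.592e-05.
Apply Archard: V = K·W·L/H = 1.592e-05 · 21.43 · 34.95 / 1.187e+09 = 1.005e-11 m³.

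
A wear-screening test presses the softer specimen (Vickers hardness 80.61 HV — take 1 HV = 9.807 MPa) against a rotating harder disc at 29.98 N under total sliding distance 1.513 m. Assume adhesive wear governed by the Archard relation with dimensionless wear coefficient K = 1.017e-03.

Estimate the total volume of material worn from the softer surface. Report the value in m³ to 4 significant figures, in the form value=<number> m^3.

value=5.835e-11 m^3

Intermediate values appear rounded — all arithmetic holds full precision — a single final rounding: four significant digits.
Hardness H = 80.61 HV × 9.807 MPa/HV = 790.5 MPa = 7.905e+08 Pa.
In SI base units, W = 29.98 N, H = 7.905e+08 Pa, K = 1.017e-03.
Apply Archard: V = K·W·L/H = 1.017e-03 · 29.98 · 1.513 / 7.905e+08 = 5.835e-11 m³.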